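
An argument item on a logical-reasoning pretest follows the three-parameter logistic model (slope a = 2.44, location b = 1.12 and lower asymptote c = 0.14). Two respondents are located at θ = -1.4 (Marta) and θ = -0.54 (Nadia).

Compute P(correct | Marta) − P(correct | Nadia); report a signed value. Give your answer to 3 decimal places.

-0.013

P(θ) = c + (1 − c) · 1 / (1 + exp(−a(θ − b)))
P(Marta) = 0.1418  [exponent -6.1488]
P(Nadia) = 0.1547  [exponent -4.0504]
Difference = 0.1418 − 0.1547 = -0.0129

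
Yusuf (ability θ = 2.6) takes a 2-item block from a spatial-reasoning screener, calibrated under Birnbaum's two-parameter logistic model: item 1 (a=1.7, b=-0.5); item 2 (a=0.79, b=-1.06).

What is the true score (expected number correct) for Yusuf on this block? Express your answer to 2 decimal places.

P(θ) = 1 / (1 + exp(−a(θ − b)))
P_1 = 1/(1+e^{-5.2700}) = 0.9949
P_2 = 1/(1+e^{-2.8914}) = 0.9474
E[score] = 0.9949 + 0.9474 = 1.9423

1.94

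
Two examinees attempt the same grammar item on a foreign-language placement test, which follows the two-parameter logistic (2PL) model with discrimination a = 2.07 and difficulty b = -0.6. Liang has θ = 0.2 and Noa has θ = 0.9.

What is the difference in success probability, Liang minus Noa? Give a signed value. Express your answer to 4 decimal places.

P(θ) = 1 / (1 + exp(−a(θ − b)))
P(Liang) = 0.8397  [exponent 1.6560]
P(Noa) = 0.9571  [exponent 3.1050]
Difference = 0.8397 − 0.9571 = -0.1174

-0.1174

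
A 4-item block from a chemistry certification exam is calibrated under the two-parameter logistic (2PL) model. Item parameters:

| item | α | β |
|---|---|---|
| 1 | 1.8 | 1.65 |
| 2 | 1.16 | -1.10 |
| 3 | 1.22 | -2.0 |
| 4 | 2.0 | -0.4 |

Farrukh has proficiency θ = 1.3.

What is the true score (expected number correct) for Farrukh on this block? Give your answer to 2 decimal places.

P(θ) = 1 / (1 + exp(−α(θ − β)))
P_1 = 1/(1+e^{0.6300}) = 0.3475
P_2 = 1/(1+e^{-2.7840}) = 0.9418
P_3 = 1/(1+e^{-4.0260}) = 0.9825
P_4 = 1/(1+e^{-3.4000}) = 0.9677
E[score] = 0.3475 + 0.9418 + 0.9825 + 0.9677 = 3.2395

3.24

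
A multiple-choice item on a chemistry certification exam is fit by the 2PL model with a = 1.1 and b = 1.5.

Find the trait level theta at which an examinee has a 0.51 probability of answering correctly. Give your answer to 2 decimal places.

P(theta) = 1 / (1 + exp(−a(theta − b)))
logit = ln(0.5100/0.4900) = 0.0400
theta = b + logit/(a) = 1.5 + 0.0400/1.1000 = 1.5364

1.54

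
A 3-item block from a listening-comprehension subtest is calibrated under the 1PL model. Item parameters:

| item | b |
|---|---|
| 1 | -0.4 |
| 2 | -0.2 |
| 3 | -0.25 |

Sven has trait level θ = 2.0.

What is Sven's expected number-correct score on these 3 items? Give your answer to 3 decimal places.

2.722

P(θ) = 1 / (1 + exp(−(θ − b)))
P_1 = 1/(1+e^{-2.4000}) = 0.9168
P_2 = 1/(1+e^{-2.2000}) = 0.9002
P_3 = 1/(1+e^{-2.2500}) = 0.9047
E[score] = 0.9168 + 0.9002 + 0.9047 = 2.7217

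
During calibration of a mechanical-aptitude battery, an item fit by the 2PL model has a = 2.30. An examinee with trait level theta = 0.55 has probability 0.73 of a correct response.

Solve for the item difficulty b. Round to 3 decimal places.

0.118

P(theta) = 1 / (1 + exp(−a(theta − b)))
logit(0.73) = ln(0.73/0.27) = 0.9946
b = theta − logit/(a) = 0.55 − 0.9946/2.3000 = 0.1176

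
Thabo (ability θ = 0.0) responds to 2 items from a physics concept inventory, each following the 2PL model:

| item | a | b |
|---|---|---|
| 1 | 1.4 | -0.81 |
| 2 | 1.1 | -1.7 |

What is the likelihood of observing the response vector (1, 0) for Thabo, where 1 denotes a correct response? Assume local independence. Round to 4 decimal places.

P(θ) = 1 / (1 + exp(−a(θ − b)))
P_1 = 1/(1+e^{-1.1340}) = 0.7566
P_2 = 1/(1+e^{-1.8700}) = 0.8665
L = P_1 × (1−P_2) = 0.7566 × 0.1335 = 0.10103

0.1010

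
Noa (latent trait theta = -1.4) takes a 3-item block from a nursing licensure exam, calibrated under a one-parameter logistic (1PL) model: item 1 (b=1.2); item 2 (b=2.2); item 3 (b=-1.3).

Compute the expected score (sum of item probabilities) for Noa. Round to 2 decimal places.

P(theta) = 1 / (1 + exp(−(theta − b)))
P_1 = 1/(1+e^{2.6000}) = 0.0691
P_2 = 1/(1+e^{3.6000}) = 0.0266
P_3 = 1/(1+e^{0.1000}) = 0.4750
E[score] = 0.0691 + 0.0266 + 0.4750 = 0.5708

0.57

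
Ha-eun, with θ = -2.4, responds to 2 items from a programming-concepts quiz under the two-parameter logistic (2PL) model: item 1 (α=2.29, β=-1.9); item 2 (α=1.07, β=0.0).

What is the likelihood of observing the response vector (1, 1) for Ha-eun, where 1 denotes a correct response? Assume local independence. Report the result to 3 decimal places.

0.017

P(θ) = 1 / (1 + exp(−α(θ − β)))
P_1 = 1/(1+e^{1.1450}) = 0.2414
P_2 = 1/(1+e^{2.5680}) = 0.0712
L = P_1 × P_2 = 0.2414 × 0.0712 = 0.01719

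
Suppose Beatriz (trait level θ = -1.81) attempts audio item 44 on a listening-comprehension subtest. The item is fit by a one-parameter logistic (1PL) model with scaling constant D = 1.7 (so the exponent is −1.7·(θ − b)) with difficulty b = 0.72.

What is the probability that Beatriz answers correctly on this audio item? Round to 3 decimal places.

0.013

P(θ) = 1 / (1 + exp(−D·(θ − b)))
Exponent: 1.7 × (-1.81 − 0.72) = -4.3010
1/(1 + e^{4.3010}) = 0.0134
P = 0.0134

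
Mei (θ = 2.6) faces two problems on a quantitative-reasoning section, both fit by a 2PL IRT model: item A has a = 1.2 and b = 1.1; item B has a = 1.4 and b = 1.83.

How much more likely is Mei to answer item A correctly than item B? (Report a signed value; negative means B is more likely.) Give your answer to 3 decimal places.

0.112

P(θ) = 1 / (1 + exp(−a(θ − b)))
P_A = 0.8581
P_B = 0.7461
P_A − P_B = 0.1120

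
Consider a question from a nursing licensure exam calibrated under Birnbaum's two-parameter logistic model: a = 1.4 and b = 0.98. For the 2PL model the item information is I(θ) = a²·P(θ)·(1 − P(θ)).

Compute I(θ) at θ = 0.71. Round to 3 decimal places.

0.473

P = 1/(1+e^{0.3780}) = 0.4066
P(1−P) = 0.4066 × 0.5934 = 0.2413
I = a² × P(1−P) = 1.4² × 0.2413 = 0.47291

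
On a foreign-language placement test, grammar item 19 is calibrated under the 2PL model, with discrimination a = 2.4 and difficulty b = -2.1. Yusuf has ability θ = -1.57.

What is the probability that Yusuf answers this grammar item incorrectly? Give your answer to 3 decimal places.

P(θ) = 1 / (1 + exp(−a(θ − b)))
Exponent: 2.4 × (-1.57 − (-2.1)) = 1.2720
1/(1 + e^{-1.2720}) = 0.7811
P(incorrect) = 1 − 0.7811 = 0.2189

0.219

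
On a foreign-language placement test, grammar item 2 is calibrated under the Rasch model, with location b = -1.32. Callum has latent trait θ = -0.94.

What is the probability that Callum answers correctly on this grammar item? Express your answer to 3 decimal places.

0.594

P(θ) = 1 / (1 + exp(−(θ − b)))
Exponent: (-0.94 − (-1.32)) = 0.3800
1/(1 + e^{-0.3800}) = 0.5939
P = 0.5939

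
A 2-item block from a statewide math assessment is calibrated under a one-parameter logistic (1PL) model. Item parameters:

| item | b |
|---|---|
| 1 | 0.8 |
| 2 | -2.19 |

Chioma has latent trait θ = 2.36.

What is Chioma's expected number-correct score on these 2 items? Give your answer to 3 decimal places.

P(θ) = 1 / (1 + exp(−(θ − b)))
P_1 = 1/(1+e^{-1.5600}) = 0.8264
P_2 = 1/(1+e^{-4.5500}) = 0.9895
E[score] = 0.8264 + 0.9895 = 1.8159

1.816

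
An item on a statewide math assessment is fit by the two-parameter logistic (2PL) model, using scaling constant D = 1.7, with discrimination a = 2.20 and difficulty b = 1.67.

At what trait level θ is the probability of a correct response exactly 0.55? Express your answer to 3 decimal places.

P(θ) = 1 / (1 + exp(−D·a(θ − b)))
logit = ln(0.5500/0.4500) = 0.2007
θ = b + logit/(1.7·a) = 1.67 + 0.2007/3.7400 = 1.7237

1.724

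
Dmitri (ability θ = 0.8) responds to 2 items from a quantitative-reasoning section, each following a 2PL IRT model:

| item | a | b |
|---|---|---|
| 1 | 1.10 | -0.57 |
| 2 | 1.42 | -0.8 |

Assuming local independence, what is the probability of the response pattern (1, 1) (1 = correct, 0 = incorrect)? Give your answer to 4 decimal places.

P(θ) = 1 / (1 + exp(−a(θ − b)))
P_1 = 1/(1+e^{-1.5070}) = 0.8186
P_2 = 1/(1+e^{-2.2720}) = 0.9065
L = P_1 × P_2 = 0.8186 × 0.9065 = 0.74210

0.7421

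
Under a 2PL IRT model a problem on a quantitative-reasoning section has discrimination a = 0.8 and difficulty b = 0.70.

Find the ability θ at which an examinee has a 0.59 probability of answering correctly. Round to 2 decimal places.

P(θ) = 1 / (1 + exp(−a(θ − b)))
logit = ln(0.5900/0.4100) = 0.3640
θ = b + logit/(a) = 0.70 + 0.3640/0.8000 = 1.1550

1.15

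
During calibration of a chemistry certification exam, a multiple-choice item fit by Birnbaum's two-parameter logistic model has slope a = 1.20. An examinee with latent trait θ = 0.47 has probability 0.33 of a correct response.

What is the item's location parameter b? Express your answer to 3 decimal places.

1.060

P(θ) = 1 / (1 + exp(−a(θ − b)))
logit(0.33) = ln(0.33/0.67) = -0.7082
b = θ − logit/(a) = 0.47 − (-0.7082)/1.2000 = 1.0602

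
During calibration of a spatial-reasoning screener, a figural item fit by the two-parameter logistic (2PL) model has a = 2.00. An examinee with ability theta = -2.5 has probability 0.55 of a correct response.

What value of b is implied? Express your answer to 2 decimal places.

P(theta) = 1 / (1 + exp(−a(theta − b)))
logit(0.55) = ln(0.55/0.45) = 0.2007
b = theta − logit/(a) = -2.5 − 0.2007/2.0000 = -2.6003

-2.60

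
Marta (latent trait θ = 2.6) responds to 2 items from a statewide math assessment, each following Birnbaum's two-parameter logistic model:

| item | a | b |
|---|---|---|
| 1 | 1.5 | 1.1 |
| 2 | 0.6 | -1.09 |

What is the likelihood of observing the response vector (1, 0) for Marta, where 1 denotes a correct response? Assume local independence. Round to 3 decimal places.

P(θ) = 1 / (1 + exp(−a(θ − b)))
P_1 = 1/(1+e^{-2.2500}) = 0.9047
P_2 = 1/(1+e^{-2.2140}) = 0.9015
L = P_1 × (1−P_2) = 0.9047 × 0.0985 = 0.08911

0.089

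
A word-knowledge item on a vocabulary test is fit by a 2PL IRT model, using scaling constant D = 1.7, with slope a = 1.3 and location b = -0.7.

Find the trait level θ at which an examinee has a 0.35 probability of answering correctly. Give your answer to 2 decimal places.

-0.98

P(θ) = 1 / (1 + exp(−D·a(θ − b)))
logit = ln(0.3500/0.6500) = -0.6190
θ = b + logit/(1.7·a) = -0.7 + (-0.6190)/2.2100 = -0.9801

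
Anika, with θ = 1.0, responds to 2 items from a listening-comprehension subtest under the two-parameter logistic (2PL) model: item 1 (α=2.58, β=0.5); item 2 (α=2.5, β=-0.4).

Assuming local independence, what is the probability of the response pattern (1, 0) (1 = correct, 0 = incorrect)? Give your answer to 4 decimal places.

P(θ) = 1 / (1 + exp(−α(θ − β)))
P_1 = 1/(1+e^{-1.2900}) = 0.7841
P_2 = 1/(1+e^{-3.5000}) = 0.9707
L = P_1 × (1−P_2) = 0.7841 × 0.0293 = 0.02299

0.0230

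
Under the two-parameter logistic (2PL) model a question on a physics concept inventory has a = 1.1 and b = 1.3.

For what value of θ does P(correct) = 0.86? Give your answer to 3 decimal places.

2.950

P(θ) = 1 / (1 + exp(−a(θ − b)))
logit = ln(0.8600/0.1400) = 1.8153
θ = b + logit/(a) = 1.3 + 1.8153/1.1000 = 2.9503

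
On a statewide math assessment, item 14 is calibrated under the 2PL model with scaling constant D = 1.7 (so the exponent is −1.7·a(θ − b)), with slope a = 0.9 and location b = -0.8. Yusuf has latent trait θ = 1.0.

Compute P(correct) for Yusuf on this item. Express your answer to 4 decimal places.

0.9401

P(θ) = 1 / (1 + exp(−D·a(θ − b)))
Exponent: 1.7 × 0.9 × (1.0 − (-0.8)) = 2.7540
1/(1 + e^{-2.7540}) = 0.9401
P = 0.9401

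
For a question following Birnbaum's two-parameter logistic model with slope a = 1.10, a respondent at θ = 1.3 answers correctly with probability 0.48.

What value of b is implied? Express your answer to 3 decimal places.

1.373

P(θ) = 1 / (1 + exp(−a(θ − b)))
logit(0.48) = ln(0.48/0.52) = -0.0800
b = θ − logit/(a) = 1.3 − (-0.0800)/1.1000 = 1.3728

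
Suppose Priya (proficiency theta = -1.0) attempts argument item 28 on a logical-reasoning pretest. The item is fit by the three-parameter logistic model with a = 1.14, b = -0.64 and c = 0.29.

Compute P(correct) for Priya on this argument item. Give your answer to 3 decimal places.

0.573

P(theta) = c + (1 − c) · 1 / (1 + exp(−a(theta − b)))
Exponent: 1.14 × (-1.0 − (-0.64)) = -0.4104
1/(1 + e^{0.4104}) = 0.3988
P = 0.29 + 0.71 × 0.3988 = 0.5732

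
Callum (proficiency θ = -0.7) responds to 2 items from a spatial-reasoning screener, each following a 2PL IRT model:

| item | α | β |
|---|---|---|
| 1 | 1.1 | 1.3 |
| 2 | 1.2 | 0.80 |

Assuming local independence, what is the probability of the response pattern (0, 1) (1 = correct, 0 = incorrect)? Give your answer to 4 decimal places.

P(θ) = 1 / (1 + exp(−α(θ − β)))
P_1 = 1/(1+e^{2.2000}) = 0.0998
P_2 = 1/(1+e^{1.8000}) = 0.1419
L = (1−P_1) × P_2 = 0.9002 × 0.1419 = 0.12770

0.1277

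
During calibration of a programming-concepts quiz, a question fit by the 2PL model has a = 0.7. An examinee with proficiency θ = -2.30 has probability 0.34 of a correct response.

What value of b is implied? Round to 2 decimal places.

-1.35

P(θ) = 1 / (1 + exp(−a(θ − b)))
logit(0.34) = ln(0.34/0.66) = -0.6633
b = θ − logit/(a) = -2.30 − (-0.6633)/0.7000 = -1.3524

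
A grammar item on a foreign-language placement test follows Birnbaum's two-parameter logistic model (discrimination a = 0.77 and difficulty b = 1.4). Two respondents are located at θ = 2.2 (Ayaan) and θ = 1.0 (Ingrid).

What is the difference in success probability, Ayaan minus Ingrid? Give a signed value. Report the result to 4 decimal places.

0.2257

P(θ) = 1 / (1 + exp(−a(θ − b)))
P(Ayaan) = 0.6493  [exponent 0.6160]
P(Ingrid) = 0.4236  [exponent -0.3080]
Difference = 0.6493 − 0.4236 = 0.2257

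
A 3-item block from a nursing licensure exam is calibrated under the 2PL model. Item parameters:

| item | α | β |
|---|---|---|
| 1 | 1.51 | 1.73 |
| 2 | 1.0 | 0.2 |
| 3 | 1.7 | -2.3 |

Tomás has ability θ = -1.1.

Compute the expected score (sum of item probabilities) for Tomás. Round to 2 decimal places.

P(θ) = 1 / (1 + exp(−α(θ − β)))
P_1 = 1/(1+e^{4.2733}) = 0.0137
P_2 = 1/(1+e^{1.3000}) = 0.2142
P_3 = 1/(1+e^{-2.0400}) = 0.8849
E[score] = 0.0137 + 0.2142 + 0.8849 = 1.1128

1.11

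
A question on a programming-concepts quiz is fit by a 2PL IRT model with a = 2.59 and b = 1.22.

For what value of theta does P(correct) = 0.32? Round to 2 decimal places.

0.93

P(theta) = 1 / (1 + exp(−a(theta − b)))
logit = ln(0.3200/0.6800) = -0.7538
theta = b + logit/(a) = 1.22 + (-0.7538)/2.5900 = 0.9290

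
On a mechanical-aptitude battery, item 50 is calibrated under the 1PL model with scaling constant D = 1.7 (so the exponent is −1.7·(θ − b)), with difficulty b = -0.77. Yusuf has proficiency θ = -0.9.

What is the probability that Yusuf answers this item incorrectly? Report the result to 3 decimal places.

0.555

P(θ) = 1 / (1 + exp(−D·(θ − b)))
Exponent: 1.7 × (-0.9 − (-0.77)) = -0.2210
1/(1 + e^{0.2210}) = 0.4450
P = 0.4450
P(incorrect) = 1 − 0.4450 = 0.5550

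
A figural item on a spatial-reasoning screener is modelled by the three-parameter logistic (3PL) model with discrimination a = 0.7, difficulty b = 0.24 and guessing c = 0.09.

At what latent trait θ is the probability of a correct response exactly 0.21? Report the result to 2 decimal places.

-2.45

P(θ) = c + (1 − c) · 1 / (1 + exp(−a(θ − b)))
Remove guessing floor: (0.21 − 0.09)/(1 − 0.09) = 0.1319
logit = ln(0.1319/0.8681) = -1.8845
θ = b + logit/(a) = 0.24 + (-1.8845)/0.7000 = -2.4522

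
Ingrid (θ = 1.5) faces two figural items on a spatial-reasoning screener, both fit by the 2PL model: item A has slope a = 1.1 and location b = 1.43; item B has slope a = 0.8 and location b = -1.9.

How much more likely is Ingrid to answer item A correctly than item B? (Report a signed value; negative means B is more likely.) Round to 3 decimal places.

-0.419

P(θ) = 1 / (1 + exp(−a(θ − b)))
P_A = 0.5192
P_B = 0.9382
P_A − P_B = -0.4190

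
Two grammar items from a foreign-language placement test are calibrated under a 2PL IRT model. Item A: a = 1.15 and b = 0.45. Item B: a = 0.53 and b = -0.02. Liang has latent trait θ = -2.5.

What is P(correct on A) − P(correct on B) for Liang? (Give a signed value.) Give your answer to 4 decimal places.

P(θ) = 1 / (1 + exp(−a(θ − b)))
P_A = 0.0325
P_B = 0.2118
P_A − P_B = -0.1792

-0.1792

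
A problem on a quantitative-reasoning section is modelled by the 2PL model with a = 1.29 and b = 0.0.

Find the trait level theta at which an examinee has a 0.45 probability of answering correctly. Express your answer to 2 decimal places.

-0.16

P(theta) = 1 / (1 + exp(−a(theta − b)))
logit = ln(0.4500/0.5500) = -0.2007
theta = b + logit/(a) = 0.0 + (-0.2007)/1.2900 = -0.1556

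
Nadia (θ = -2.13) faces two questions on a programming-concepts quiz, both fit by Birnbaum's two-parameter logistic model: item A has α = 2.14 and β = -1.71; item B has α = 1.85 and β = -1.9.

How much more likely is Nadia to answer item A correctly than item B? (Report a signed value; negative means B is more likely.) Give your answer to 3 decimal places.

P(θ) = 1 / (1 + exp(−α(θ − β)))
P_A = 0.2893
P_B = 0.3952
P_A − P_B = -0.1059

-0.106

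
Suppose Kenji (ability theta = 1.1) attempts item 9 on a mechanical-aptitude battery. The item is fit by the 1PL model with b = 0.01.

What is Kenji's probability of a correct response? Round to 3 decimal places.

P(theta) = 1 / (1 + exp(−(theta − b)))
Exponent: (1.1 − 0.01) = 1.0900
1/(1 + e^{-1.0900}) = 0.7484
P = 0.7484

0.748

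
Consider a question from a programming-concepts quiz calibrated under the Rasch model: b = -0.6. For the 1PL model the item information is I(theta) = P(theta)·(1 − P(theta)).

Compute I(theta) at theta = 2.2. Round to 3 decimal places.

P = 1/(1+e^{-2.8000}) = 0.9427
P(1−P) = 0.9427 × 0.0573 = 0.0540
I = P(1−P) = 0.05404

0.054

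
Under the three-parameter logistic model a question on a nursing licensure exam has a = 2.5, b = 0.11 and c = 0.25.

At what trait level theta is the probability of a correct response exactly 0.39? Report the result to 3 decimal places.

P(theta) = c + (1 − c) · 1 / (1 + exp(−a(theta − b)))
Remove guessing floor: (0.39 − 0.25)/(1 − 0.25) = 0.1867
logit = ln(0.1867/0.8133) = -1.4718
theta = b + logit/(a) = 0.11 + (-1.4718)/2.5000 = -0.4787

-0.479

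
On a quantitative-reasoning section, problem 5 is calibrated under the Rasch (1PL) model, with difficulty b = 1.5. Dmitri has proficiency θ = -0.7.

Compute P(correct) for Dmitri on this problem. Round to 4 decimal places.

0.0998

P(θ) = 1 / (1 + exp(−(θ − b)))
Exponent: (-0.7 − 1.5) = -2.2000
1/(1 + e^{2.2000}) = 0.0998
P = 0.0998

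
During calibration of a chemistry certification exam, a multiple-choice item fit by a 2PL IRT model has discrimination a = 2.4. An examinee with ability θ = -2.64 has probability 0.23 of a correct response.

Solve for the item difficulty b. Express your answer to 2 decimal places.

P(θ) = 1 / (1 + exp(−a(θ − b)))
logit(0.23) = ln(0.23/0.77) = -1.2083
b = θ − logit/(a) = -2.64 − (-1.2083)/2.4000 = -2.1365

-2.14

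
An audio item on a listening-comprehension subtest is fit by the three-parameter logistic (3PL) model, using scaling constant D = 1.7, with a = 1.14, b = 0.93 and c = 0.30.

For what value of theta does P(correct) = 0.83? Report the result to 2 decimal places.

1.52

P(theta) = c + (1 − c) · 1 / (1 + exp(−D·a(theta − b)))
Remove guessing floor: (0.83 − 0.30)/(1 − 0.30) = 0.7571
logit = ln(0.7571/0.2429) = 1.1371
theta = b + logit/(1.7·a) = 0.93 + 1.1371/1.9380 = 1.5167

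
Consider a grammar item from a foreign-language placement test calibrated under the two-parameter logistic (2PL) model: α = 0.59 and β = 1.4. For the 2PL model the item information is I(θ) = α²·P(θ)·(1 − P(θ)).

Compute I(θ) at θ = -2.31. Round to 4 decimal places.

0.0315

P = 1/(1+e^{2.1889}) = 0.1008
P(1−P) = 0.1008 × 0.8992 = 0.0906
I = α² × P(1−P) = 0.59² × 0.0906 = 0.03154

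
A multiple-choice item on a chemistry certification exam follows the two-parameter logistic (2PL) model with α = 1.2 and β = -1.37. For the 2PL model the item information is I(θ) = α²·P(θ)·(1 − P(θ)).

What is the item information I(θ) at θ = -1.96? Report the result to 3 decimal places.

P = 1/(1+e^{0.7080}) = 0.3300
P(1−P) = 0.3300 × 0.6700 = 0.2211
I = α² × P(1−P) = 1.2² × 0.2211 = 0.31840

0.318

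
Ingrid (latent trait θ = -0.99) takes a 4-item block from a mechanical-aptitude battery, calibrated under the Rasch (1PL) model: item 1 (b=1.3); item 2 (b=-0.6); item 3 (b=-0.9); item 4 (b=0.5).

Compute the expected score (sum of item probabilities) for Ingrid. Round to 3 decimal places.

1.157

P(θ) = 1 / (1 + exp(−(θ − b)))
P_1 = 1/(1+e^{2.2900}) = 0.0920
P_2 = 1/(1+e^{0.3900}) = 0.4037
P_3 = 1/(1+e^{0.0900}) = 0.4775
P_4 = 1/(1+e^{1.4900}) = 0.1839
E[score] = 0.0920 + 0.4037 + 0.4775 + 0.1839 = 1.1571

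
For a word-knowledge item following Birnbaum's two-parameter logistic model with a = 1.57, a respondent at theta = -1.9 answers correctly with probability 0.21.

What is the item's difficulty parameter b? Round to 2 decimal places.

-1.06

P(theta) = 1 / (1 + exp(−a(theta − b)))
logit(0.21) = ln(0.21/0.79) = -1.3249
b = theta − logit/(a) = -1.9 − (-1.3249)/1.5700 = -1.0561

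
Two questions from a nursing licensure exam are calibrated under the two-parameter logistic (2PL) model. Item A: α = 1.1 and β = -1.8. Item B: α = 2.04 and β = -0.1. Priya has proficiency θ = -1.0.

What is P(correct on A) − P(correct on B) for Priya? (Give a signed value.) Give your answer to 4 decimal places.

P(θ) = 1 / (1 + exp(−α(θ − β)))
P_A = 0.7068
P_B = 0.1375
P_A − P_B = 0.5693

0.5693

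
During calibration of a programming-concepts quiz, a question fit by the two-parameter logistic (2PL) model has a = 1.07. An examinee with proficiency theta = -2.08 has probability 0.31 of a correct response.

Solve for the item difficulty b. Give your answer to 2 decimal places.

P(theta) = 1 / (1 + exp(−a(theta − b)))
logit(0.31) = ln(0.31/0.69) = -0.8001
b = theta − logit/(a) = -2.08 − (-0.8001)/1.0700 = -1.3322

-1.33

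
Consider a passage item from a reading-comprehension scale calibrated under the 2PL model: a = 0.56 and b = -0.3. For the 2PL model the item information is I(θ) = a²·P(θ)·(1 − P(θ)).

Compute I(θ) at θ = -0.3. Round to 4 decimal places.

0.0784

P = 1/(1+e^{0.0000}) = 0.5000
P(1−P) = 0.5000 × 0.5000 = 0.2500
I = a² × P(1−P) = 0.56² × 0.2500 = 0.07840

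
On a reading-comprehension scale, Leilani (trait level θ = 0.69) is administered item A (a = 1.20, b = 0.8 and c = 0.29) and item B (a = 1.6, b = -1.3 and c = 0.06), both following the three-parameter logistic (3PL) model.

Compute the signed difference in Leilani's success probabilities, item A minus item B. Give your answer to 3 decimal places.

P(θ) = c + (1 − c) · 1 / (1 + exp(−a(θ − b)))
P_A = 0.6216
P_B = 0.9626
P_A − P_B = -0.3410

-0.341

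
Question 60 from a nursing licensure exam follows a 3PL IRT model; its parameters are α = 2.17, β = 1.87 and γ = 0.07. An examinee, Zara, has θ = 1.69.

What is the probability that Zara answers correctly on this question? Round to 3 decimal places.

P(θ) = γ + (1 − γ) · 1 / (1 + exp(−α(θ − β)))
Exponent: 2.17 × (1.69 − 1.87) = -0.3906
1/(1 + e^{0.3906}) = 0.4036
P = 0.07 + 0.93 × 0.4036 = 0.4453

0.445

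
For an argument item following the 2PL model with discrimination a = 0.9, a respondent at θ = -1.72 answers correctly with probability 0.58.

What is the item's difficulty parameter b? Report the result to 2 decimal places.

-2.08

P(θ) = 1 / (1 + exp(−a(θ − b)))
logit(0.58) = ln(0.58/0.42) = 0.3228
b = θ − logit/(a) = -1.72 − 0.3228/0.9000 = -2.0786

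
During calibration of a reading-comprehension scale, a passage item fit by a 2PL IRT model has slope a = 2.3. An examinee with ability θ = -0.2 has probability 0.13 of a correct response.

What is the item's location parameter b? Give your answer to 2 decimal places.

0.63

P(θ) = 1 / (1 + exp(−a(θ − b)))
logit(0.13) = ln(0.13/0.87) = -1.9010
b = θ − logit/(a) = -0.2 − (-1.9010)/2.3000 = 0.6265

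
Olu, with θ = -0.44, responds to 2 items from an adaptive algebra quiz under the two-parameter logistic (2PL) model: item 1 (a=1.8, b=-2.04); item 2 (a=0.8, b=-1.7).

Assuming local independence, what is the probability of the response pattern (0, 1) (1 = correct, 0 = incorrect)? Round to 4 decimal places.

0.0389

P(θ) = 1 / (1 + exp(−a(θ − b)))
P_1 = 1/(1+e^{-2.8800}) = 0.9468
P_2 = 1/(1+e^{-1.0080}) = 0.7326
L = (1−P_1) × P_2 = 0.0532 × 0.7326 = 0.03894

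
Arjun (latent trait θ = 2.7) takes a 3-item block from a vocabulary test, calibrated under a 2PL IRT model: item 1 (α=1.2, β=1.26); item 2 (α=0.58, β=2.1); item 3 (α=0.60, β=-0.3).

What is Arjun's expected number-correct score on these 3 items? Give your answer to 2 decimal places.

P(θ) = 1 / (1 + exp(−α(θ − β)))
P_1 = 1/(1+e^{-1.7280}) = 0.8492
P_2 = 1/(1+e^{-0.3480}) = 0.5861
P_3 = 1/(1+e^{-1.8000}) = 0.8581
E[score] = 0.8492 + 0.5861 + 0.8581 = 2.2934

2.29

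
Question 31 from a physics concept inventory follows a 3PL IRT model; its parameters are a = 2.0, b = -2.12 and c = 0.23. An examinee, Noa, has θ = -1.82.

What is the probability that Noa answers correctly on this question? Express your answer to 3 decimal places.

P(θ) = c + (1 − c) · 1 / (1 + exp(−a(θ − b)))
Exponent: 2.0 × (-1.82 − (-2.12)) = 0.6000
1/(1 + e^{-0.6000}) = 0.6457
P = 0.23 + 0.77 × 0.6457 = 0.7272

0.727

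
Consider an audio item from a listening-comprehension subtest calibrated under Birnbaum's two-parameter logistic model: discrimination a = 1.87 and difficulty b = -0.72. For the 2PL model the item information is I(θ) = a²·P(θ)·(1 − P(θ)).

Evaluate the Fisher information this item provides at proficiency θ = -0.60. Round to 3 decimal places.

P = 1/(1+e^{-0.2244}) = 0.5559
P(1−P) = 0.5559 × 0.4441 = 0.2469
I = a² × P(1−P) = 1.87² × 0.2469 = 0.86331

0.863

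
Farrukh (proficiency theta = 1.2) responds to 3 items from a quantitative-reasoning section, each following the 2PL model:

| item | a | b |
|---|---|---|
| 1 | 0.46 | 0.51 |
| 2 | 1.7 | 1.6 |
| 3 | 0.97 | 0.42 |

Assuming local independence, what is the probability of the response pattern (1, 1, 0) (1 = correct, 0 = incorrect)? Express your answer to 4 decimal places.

P(theta) = 1 / (1 + exp(−a(theta − b)))
P_1 = 1/(1+e^{-0.3174}) = 0.5787
P_2 = 1/(1+e^{0.6800}) = 0.3363
P_3 = 1/(1+e^{-0.7566}) = 0.6806
L = P_1 × P_2 × (1−P_3) = 0.5787 × 0.3363 × 0.3194 = 0.06215

0.0621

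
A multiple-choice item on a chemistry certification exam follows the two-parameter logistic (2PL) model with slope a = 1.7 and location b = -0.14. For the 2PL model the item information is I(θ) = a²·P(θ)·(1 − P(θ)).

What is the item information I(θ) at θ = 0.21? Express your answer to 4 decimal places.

P = 1/(1+e^{-0.5950}) = 0.6445
P(1−P) = 0.6445 × 0.3555 = 0.2291
I = a² × P(1−P) = 1.7² × 0.2291 = 0.66215

0.6621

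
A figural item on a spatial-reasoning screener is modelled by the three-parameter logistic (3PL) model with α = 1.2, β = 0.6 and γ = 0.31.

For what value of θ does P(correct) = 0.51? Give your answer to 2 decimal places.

-0.15

P(θ) = γ + (1 − γ) · 1 / (1 + exp(−α(θ − β)))
Remove guessing floor: (0.51 − 0.31)/(1 − 0.31) = 0.2899
logit = ln(0.2899/0.7101) = -0.8961
θ = β + logit/(α) = 0.6 + (-0.8961)/1.2000 = -0.1467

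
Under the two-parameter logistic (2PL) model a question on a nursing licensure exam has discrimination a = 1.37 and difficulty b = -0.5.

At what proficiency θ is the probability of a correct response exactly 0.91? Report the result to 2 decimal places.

P(θ) = 1 / (1 + exp(−a(θ − b)))
logit = ln(0.9100/0.0900) = 2.3136
θ = b + logit/(a) = -0.5 + 2.3136/1.3700 = 1.1888

1.19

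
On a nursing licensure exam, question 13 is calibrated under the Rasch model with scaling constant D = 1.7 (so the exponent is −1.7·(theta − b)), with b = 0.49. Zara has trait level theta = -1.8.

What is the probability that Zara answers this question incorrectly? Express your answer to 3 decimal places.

0.980

P(theta) = 1 / (1 + exp(−D·(theta − b)))
Exponent: 1.7 × (-1.8 − 0.49) = -3.8930
1/(1 + e^{3.8930}) = 0.0200
P = 0.0200
P(incorrect) = 1 − 0.0200 = 0.9800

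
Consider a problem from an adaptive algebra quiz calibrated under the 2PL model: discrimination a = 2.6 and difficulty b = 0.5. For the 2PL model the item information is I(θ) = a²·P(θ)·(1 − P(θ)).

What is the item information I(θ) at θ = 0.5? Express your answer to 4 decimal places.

1.6900

P = 1/(1+e^{0.0000}) = 0.5000
P(1−P) = 0.5000 × 0.5000 = 0.2500
I = a² × P(1−P) = 2.6² × 0.2500 = 1.69000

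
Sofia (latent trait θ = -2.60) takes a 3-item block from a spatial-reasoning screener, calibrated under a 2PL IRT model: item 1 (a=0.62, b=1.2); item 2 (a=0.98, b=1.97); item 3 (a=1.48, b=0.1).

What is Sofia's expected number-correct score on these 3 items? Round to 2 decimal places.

P(θ) = 1 / (1 + exp(−a(θ − b)))
P_1 = 1/(1+e^{2.3560}) = 0.0866
P_2 = 1/(1+e^{4.4786}) = 0.0112
P_3 = 1/(1+e^{3.9960}) = 0.0181
E[score] = 0.0866 + 0.0112 + 0.0181 = 0.1159

0.12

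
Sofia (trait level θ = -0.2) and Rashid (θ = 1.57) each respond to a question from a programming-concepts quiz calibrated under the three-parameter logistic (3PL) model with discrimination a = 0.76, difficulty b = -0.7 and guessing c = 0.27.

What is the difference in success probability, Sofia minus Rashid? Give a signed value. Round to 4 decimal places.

-0.1861

P(θ) = c + (1 − c) · 1 / (1 + exp(−a(θ − b)))
P(Sofia) = 0.7035  [exponent 0.3800]
P(Rashid) = 0.8896  [exponent 1.7252]
Difference = 0.7035 − 0.8896 = -0.1861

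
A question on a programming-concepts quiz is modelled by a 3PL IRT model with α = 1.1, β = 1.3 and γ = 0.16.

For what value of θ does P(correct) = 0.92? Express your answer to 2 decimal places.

3.35

P(θ) = γ + (1 − γ) · 1 / (1 + exp(−α(θ − β)))
Remove guessing floor: (0.92 − 0.16)/(1 − 0.16) = 0.9048
logit = ln(0.9048/0.0952) = 2.2513
θ = β + logit/(α) = 1.3 + 2.2513/1.1000 = 3.3466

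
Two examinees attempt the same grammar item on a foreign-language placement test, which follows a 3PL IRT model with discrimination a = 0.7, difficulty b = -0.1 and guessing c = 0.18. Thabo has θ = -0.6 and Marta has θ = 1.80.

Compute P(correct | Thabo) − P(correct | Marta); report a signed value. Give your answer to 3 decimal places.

P(θ) = c + (1 − c) · 1 / (1 + exp(−a(θ − b)))
P(Thabo) = 0.5190  [exponent -0.3500]
P(Marta) = 0.8285  [exponent 1.3300]
Difference = 0.5190 − 0.8285 = -0.3095

-0.310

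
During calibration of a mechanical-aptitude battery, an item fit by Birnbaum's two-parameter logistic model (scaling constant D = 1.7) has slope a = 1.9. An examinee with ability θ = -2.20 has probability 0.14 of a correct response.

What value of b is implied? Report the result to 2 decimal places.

-1.64

P(θ) = 1 / (1 + exp(−D·a(θ − b)))
logit(0.14) = ln(0.14/0.86) = -1.8153
b = θ − logit/(1.7·a) = -2.20 − (-1.8153)/3.2300 = -1.6380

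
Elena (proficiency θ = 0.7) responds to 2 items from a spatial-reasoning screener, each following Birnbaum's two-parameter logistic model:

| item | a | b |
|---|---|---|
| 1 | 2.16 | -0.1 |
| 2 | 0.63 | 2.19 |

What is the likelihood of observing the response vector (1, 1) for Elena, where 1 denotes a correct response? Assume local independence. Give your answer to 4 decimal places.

0.2388

P(θ) = 1 / (1 + exp(−a(θ − b)))
P_1 = 1/(1+e^{-1.7280}) = 0.8492
P_2 = 1/(1+e^{0.9387}) = 0.2812
L = P_1 × P_2 = 0.8492 × 0.2812 = 0.23875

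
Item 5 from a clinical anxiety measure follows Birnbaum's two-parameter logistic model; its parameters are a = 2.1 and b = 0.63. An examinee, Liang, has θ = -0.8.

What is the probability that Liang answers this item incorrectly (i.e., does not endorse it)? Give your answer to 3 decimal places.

0.953

P(θ) = 1 / (1 + exp(−a(θ − b)))
Exponent: 2.1 × (-0.8 − 0.63) = -3.0030
1/(1 + e^{3.0030}) = 0.0473
P(incorrect) = 1 − 0.0473 = 0.9527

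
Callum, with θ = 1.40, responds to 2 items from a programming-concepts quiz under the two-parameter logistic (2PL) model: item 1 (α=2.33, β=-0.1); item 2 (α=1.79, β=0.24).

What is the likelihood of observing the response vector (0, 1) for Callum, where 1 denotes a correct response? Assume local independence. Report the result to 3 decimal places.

P(θ) = 1 / (1 + exp(−α(θ − β)))
P_1 = 1/(1+e^{-3.4950}) = 0.9705
P_2 = 1/(1+e^{-2.0764}) = 0.8886
L = (1−P_1) × P_2 = 0.0295 × 0.8886 = 0.02617

0.026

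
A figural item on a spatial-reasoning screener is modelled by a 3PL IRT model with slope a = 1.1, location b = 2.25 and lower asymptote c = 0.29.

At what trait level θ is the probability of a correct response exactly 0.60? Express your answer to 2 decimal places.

P(θ) = c + (1 − c) · 1 / (1 + exp(−a(θ − b)))
Remove guessing floor: (0.60 − 0.29)/(1 − 0.29) = 0.4366
logit = ln(0.4366/0.5634) = -0.2549
θ = b + logit/(a) = 2.25 + (-0.2549)/1.1000 = 2.0183

2.02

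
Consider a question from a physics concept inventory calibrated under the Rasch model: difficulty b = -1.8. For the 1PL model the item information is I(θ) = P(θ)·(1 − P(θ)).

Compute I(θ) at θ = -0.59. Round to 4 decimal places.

0.1769

P = 1/(1+e^{-1.2100}) = 0.7703
P(1−P) = 0.7703 × 0.2297 = 0.1769
I = P(1−P) = 0.17694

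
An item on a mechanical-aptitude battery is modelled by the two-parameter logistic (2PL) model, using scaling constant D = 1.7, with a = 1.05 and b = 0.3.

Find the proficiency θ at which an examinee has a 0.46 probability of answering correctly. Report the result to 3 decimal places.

P(θ) = 1 / (1 + exp(−D·a(θ − b)))
logit = ln(0.4600/0.5400) = -0.1603
θ = b + logit/(1.7·a) = 0.3 + (-0.1603)/1.7850 = 0.2102

0.210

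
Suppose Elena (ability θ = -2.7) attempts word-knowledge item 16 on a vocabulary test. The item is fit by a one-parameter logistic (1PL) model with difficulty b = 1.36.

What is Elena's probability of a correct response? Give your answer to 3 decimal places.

P(θ) = 1 / (1 + exp(−(θ − b)))
Exponent: (-2.7 − 1.36) = -4.0600
1/(1 + e^{4.0600}) = 0.0170
P = 0.0170

0.017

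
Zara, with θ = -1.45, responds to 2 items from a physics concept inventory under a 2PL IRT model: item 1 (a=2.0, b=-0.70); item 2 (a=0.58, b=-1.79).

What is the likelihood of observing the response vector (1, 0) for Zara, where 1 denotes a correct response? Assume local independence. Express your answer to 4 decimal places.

P(θ) = 1 / (1 + exp(−a(θ − b)))
P_1 = 1/(1+e^{1.5000}) = 0.1824
P_2 = 1/(1+e^{-0.1972}) = 0.5491
L = P_1 × (1−P_2) = 0.1824 × 0.4509 = 0.08225

0.0822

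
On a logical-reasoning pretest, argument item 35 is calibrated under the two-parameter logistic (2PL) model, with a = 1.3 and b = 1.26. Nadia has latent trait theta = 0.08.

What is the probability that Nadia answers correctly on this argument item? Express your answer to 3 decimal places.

P(theta) = 1 / (1 + exp(−a(theta − b)))
Exponent: 1.3 × (0.08 − 1.26) = -1.5340
1/(1 + e^{1.5340}) = 0.1774

0.177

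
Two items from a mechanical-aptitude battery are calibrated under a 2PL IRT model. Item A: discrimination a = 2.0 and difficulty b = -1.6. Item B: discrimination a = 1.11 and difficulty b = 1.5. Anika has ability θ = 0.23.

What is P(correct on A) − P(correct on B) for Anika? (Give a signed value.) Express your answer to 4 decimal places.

P(θ) = 1 / (1 + exp(−a(θ − b)))
P_A = 0.9749
P_B = 0.1963
P_A − P_B = 0.7786

0.7786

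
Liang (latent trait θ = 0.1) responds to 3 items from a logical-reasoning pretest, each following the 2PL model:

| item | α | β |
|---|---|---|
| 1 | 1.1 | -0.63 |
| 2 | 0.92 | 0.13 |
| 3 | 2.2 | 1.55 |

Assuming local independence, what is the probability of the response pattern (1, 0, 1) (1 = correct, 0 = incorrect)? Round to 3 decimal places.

P(θ) = 1 / (1 + exp(−α(θ − β)))
P_1 = 1/(1+e^{-0.8030}) = 0.6906
P_2 = 1/(1+e^{0.0276}) = 0.4931
P_3 = 1/(1+e^{3.1900}) = 0.0395
L = P_1 × (1−P_2) × P_3 = 0.6906 × 0.5069 × 0.0395 = 0.01384

0.014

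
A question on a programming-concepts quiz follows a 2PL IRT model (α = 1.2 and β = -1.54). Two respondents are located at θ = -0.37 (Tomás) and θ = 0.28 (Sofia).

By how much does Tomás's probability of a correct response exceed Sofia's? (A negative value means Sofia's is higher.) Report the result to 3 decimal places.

P(θ) = 1 / (1 + exp(−α(θ − β)))
P(Tomás) = 0.8028  [exponent 1.4040]
P(Sofia) = 0.8988  [exponent 2.1840]
Difference = 0.8028 − 0.8988 = -0.0960

-0.096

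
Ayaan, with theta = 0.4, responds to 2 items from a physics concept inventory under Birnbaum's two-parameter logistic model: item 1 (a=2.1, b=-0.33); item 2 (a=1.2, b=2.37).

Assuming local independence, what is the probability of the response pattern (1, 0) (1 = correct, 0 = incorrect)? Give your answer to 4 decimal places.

P(theta) = 1 / (1 + exp(−a(theta − b)))
P_1 = 1/(1+e^{-1.5330}) = 0.8224
P_2 = 1/(1+e^{2.3640}) = 0.0860
L = P_1 × (1−P_2) = 0.8224 × 0.9140 = 0.75175

0.7517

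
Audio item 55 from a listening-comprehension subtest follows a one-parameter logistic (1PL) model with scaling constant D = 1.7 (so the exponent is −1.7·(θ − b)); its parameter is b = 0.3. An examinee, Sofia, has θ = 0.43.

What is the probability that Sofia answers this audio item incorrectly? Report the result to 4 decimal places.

0.4450

P(θ) = 1 / (1 + exp(−D·(θ − b)))
Exponent: 1.7 × (0.43 − 0.3) = 0.2210
1/(1 + e^{-0.2210}) = 0.5550
P = 0.5550
P(incorrect) = 1 − 0.5550 = 0.4450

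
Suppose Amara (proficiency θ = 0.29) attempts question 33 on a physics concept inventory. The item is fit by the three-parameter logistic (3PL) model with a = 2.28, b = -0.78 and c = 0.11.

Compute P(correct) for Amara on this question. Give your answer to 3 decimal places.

0.929

P(θ) = c + (1 − c) · 1 / (1 + exp(−a(θ − b)))
Exponent: 2.28 × (0.29 − (-0.78)) = 2.4396
1/(1 + e^{-2.4396}) = 0.9198
P = 0.11 + 0.89 × 0.9198 = 0.9286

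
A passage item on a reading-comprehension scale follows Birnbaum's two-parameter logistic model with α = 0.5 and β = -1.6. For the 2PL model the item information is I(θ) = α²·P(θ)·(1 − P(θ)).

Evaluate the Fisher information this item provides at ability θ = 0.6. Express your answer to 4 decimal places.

0.0468

P = 1/(1+e^{-1.1000}) = 0.7503
P(1−P) = 0.7503 × 0.2497 = 0.1874
I = α² × P(1−P) = 0.5² × 0.1874 = 0.04684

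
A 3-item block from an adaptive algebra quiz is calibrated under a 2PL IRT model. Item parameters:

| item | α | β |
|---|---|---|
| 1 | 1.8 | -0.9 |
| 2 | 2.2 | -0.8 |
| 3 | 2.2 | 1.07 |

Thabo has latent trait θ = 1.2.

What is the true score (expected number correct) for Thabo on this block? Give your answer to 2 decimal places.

2.54

P(θ) = 1 / (1 + exp(−α(θ − β)))
P_1 = 1/(1+e^{-3.7800}) = 0.9777
P_2 = 1/(1+e^{-4.4000}) = 0.9879
P_3 = 1/(1+e^{-0.2860}) = 0.5710
E[score] = 0.9777 + 0.9879 + 0.5710 = 2.5366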